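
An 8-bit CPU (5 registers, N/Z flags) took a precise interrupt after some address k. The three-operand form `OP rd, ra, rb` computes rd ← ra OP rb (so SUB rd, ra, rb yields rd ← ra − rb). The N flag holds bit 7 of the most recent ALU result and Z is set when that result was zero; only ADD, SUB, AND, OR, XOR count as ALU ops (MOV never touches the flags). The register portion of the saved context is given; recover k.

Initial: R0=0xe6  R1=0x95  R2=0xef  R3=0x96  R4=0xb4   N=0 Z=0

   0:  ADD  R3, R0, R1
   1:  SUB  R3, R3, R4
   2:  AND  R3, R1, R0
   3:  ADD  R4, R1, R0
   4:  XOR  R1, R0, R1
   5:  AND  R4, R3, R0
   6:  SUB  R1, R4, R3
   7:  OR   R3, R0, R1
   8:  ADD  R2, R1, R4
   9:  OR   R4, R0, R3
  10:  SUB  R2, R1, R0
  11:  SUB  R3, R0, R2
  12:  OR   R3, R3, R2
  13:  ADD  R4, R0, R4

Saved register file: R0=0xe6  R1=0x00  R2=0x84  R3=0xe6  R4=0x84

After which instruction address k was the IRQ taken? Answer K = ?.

after  0: R0=0xe6 R1=0x95 R2=0xef R3=0x7b R4=0xb4  N=0 Z=0
after  1: R0=0xe6 R1=0x95 R2=0xef R3=0xc7 R4=0xb4  N=1 Z=0
after  2: R0=0xe6 R1=0x95 R2=0xef R3=0x84 R4=0xb4  N=1 Z=0
after  3: R0=0xe6 R1=0x95 R2=0xef R3=0x84 R4=0x7b  N=0 Z=0
after  4: R0=0xe6 R1=0x73 R2=0xef R3=0x84 R4=0x7b  N=0 Z=0
after  5: R0=0xe6 R1=0x73 R2=0xef R3=0x84 R4=0x84  N=1 Z=0
after  6: R0=0xe6 R1=0x00 R2=0xef R3=0x84 R4=0x84  N=0 Z=1
after  7: R0=0xe6 R1=0x00 R2=0xef R3=0xe6 R4=0x84  N=1 Z=0
after  8: R0=0xe6 R1=0x00 R2=0x84 R3=0xe6 R4=0x84  N=1 Z=0
-- IRQ taken; context saved, return-PC = 9 --

K = 8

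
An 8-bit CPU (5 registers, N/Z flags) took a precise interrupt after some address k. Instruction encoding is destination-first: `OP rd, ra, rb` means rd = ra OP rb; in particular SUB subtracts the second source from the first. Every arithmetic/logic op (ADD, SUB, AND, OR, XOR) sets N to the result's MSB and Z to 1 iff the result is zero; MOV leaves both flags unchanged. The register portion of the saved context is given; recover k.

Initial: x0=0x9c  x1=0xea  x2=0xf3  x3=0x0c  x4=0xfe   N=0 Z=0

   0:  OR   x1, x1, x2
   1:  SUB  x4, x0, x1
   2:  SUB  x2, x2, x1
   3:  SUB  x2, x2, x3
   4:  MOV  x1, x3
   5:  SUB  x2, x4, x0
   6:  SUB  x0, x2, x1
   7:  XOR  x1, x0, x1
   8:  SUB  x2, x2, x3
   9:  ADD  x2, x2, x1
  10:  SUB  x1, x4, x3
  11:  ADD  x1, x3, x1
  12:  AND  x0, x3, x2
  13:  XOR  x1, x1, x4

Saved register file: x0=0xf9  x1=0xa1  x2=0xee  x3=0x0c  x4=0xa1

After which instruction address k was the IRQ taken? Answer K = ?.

K = 11

after  0: x0=0x9c x1=0xfb x2=0xf3 x3=0x0c x4=0xfe  N=1 Z=0
after  1: x0=0x9c x1=0xfb x2=0xf3 x3=0x0c x4=0xa1  N=1 Z=0
after  2: x0=0x9c x1=0xfb x2=0xf8 x3=0x0c x4=0xa1  N=1 Z=0
after  3: x0=0x9c x1=0xfb x2=0xec x3=0x0c x4=0xa1  N=1 Z=0
after  4: x0=0x9c x1=0x0c x2=0xec x3=0x0c x4=0xa1  N=1 Z=0
after  5: x0=0x9c x1=0x0c x2=0x05 x3=0x0c x4=0xa1  N=0 Z=0
after  6: x0=0xf9 x1=0x0c x2=0x05 x3=0x0c x4=0xa1  N=1 Z=0
after  7: x0=0xf9 x1=0xf5 x2=0x05 x3=0x0c x4=0xa1  N=1 Z=0
after  8: x0=0xf9 x1=0xf5 x2=0xf9 x3=0x0c x4=0xa1  N=1 Z=0
after  9: x0=0xf9 x1=0xf5 x2=0xee x3=0x0c x4=0xa1  N=1 Z=0
after 10: x0=0xf9 x1=0x95 x2=0xee x3=0x0c x4=0xa1  N=1 Z=0
after 11: x0=0xf9 x1=0xa1 x2=0xee x3=0x0c x4=0xa1  N=1 Z=0
-- IRQ taken; context saved, return-PC = 12 --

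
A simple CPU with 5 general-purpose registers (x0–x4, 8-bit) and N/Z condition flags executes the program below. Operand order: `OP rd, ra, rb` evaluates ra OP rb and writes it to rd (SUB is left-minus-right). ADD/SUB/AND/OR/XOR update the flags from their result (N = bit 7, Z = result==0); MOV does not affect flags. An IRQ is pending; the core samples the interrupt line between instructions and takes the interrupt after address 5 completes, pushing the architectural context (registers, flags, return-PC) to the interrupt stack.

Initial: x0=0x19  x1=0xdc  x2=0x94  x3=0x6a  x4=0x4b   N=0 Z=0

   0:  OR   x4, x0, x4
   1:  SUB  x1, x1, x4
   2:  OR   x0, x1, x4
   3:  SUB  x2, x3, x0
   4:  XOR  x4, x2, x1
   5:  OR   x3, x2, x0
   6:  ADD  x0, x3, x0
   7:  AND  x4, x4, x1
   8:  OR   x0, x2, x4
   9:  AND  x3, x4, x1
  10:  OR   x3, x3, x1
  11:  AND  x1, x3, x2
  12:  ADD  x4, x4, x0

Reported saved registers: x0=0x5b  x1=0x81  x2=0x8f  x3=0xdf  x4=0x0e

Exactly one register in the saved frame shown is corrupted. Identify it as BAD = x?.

BAD = x0

after  0: x0=0x19 x1=0xdc x2=0x94 x3=0x6a x4=0x5b  N=0 Z=0
after  1: x0=0x19 x1=0x81 x2=0x94 x3=0x6a x4=0x5b  N=1 Z=0
after  2: x0=0xdb x1=0x81 x2=0x94 x3=0x6a x4=0x5b  N=1 Z=0
after  3: x0=0xdb x1=0x81 x2=0x8f x3=0x6a x4=0x5b  N=1 Z=0
after  4: x0=0xdb x1=0x81 x2=0x8f x3=0x6a x4=0x0e  N=0 Z=0
after  5: x0=0xdb x1=0x81 x2=0x8f x3=0xdf x4=0x0e  N=1 Z=0
-- IRQ taken; context saved, return-PC = 6 --
mismatch: x0: reported 0x5b vs actual 0xdb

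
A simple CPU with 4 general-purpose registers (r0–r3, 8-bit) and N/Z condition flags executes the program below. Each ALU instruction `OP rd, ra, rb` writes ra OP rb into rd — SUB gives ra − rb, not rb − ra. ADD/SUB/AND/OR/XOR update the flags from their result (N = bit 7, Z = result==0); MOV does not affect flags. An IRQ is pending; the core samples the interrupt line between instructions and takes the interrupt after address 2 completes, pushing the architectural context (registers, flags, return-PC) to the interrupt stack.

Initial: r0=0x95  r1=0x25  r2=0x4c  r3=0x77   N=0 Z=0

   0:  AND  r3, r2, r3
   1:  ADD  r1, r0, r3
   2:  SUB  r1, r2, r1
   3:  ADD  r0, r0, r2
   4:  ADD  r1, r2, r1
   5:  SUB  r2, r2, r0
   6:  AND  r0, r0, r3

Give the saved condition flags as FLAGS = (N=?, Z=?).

after  0: r0=0x95 r1=0x25 r2=0x4c r3=0x44  N=0 Z=0
after  1: r0=0x95 r1=0xd9 r2=0x4c r3=0x44  N=1 Z=0
after  2: r0=0x95 r1=0x73 r2=0x4c r3=0x44  N=0 Z=0
-- IRQ taken; context saved, return-PC = 3 --

FLAGS = (N=0, Z=0)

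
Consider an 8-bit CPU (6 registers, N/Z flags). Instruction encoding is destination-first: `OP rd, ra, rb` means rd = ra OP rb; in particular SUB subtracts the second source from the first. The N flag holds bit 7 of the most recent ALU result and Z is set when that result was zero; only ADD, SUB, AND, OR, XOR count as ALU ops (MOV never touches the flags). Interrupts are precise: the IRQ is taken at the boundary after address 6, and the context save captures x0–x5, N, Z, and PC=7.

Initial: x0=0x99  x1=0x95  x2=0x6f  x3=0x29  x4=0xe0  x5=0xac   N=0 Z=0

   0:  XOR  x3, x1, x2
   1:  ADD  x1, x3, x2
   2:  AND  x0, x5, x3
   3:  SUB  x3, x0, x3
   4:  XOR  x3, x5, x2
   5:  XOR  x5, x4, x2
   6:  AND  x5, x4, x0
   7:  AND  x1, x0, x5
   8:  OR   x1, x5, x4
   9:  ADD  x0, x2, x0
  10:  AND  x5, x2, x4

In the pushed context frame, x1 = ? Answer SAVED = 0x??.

after  0: x0=0x99 x1=0x95 x2=0x6f x3=0xfa x4=0xe0 x5=0xac  N=1 Z=0
after  1: x0=0x99 x1=0x69 x2=0x6f x3=0xfa x4=0xe0 x5=0xac  N=0 Z=0
after  2: x0=0xa8 x1=0x69 x2=0x6f x3=0xfa x4=0xe0 x5=0xac  N=1 Z=0
after  3: x0=0xa8 x1=0x69 x2=0x6f x3=0xae x4=0xe0 x5=0xac  N=1 Z=0
after  4: x0=0xa8 x1=0x69 x2=0x6f x3=0xc3 x4=0xe0 x5=0xac  N=1 Z=0
after  5: x0=0xa8 x1=0x69 x2=0x6f x3=0xc3 x4=0xe0 x5=0x8f  N=1 Z=0
after  6: x0=0xa8 x1=0x69 x2=0x6f x3=0xc3 x4=0xe0 x5=0xa0  N=1 Z=0
-- IRQ taken; context saved, return-PC = 7 --

SAVED = 0x69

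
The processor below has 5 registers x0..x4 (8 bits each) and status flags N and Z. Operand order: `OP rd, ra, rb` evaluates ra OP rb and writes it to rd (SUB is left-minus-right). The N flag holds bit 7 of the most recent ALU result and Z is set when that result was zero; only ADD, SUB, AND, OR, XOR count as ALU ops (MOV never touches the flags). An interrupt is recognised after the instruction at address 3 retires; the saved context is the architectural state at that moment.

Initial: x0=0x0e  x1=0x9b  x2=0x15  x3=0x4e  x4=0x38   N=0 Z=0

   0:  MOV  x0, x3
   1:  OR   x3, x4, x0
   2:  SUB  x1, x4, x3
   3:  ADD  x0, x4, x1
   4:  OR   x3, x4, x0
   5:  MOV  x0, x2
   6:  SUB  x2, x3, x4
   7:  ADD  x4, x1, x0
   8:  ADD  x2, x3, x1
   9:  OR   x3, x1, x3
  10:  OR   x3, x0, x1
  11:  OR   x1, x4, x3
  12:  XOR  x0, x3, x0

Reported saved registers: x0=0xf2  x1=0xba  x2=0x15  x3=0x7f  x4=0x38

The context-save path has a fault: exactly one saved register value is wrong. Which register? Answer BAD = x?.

after  0: x0=0x4e x1=0x9b x2=0x15 x3=0x4e x4=0x38  N=0 Z=0
after  1: x0=0x4e x1=0x9b x2=0x15 x3=0x7e x4=0x38  N=0 Z=0
after  2: x0=0x4e x1=0xba x2=0x15 x3=0x7e x4=0x38  N=1 Z=0
after  3: x0=0xf2 x1=0xba x2=0x15 x3=0x7e x4=0x38  N=1 Z=0
-- IRQ taken; context saved, return-PC = 4 --
mismatch: x3: reported 0x7f vs actual 0x7e

BAD = x3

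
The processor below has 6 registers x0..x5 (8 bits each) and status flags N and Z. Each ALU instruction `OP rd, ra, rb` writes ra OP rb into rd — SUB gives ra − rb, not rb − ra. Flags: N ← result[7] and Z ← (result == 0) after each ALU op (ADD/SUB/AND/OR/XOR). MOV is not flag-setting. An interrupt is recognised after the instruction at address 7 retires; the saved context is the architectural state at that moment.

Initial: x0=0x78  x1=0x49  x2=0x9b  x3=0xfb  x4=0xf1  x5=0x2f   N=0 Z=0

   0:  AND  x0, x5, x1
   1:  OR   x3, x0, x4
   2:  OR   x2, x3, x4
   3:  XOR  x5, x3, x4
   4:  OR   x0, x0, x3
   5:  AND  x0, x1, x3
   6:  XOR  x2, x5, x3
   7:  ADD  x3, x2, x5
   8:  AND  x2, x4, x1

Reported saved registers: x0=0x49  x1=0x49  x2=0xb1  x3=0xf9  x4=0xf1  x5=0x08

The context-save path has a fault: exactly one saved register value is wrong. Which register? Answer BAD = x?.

BAD = x2

after  0: x0=0x09 x1=0x49 x2=0x9b x3=0xfb x4=0xf1 x5=0x2f  N=0 Z=0
after  1: x0=0x09 x1=0x49 x2=0x9b x3=0xf9 x4=0xf1 x5=0x2f  N=1 Z=0
after  2: x0=0x09 x1=0x49 x2=0xf9 x3=0xf9 x4=0xf1 x5=0x2f  N=1 Z=0
after  3: x0=0x09 x1=0x49 x2=0xf9 x3=0xf9 x4=0xf1 x5=0x08  N=0 Z=0
after  4: x0=0xf9 x1=0x49 x2=0xf9 x3=0xf9 x4=0xf1 x5=0x08  N=1 Z=0
after  5: x0=0x49 x1=0x49 x2=0xf9 x3=0xf9 x4=0xf1 x5=0x08  N=0 Z=0
after  6: x0=0x49 x1=0x49 x2=0xf1 x3=0xf9 x4=0xf1 x5=0x08  N=1 Z=0
after  7: x0=0x49 x1=0x49 x2=0xf1 x3=0xf9 x4=0xf1 x5=0x08  N=1 Z=0
-- IRQ taken; context saved, return-PC = 8 --
mismatch: x2: reported 0xb1 vs actual 0xf1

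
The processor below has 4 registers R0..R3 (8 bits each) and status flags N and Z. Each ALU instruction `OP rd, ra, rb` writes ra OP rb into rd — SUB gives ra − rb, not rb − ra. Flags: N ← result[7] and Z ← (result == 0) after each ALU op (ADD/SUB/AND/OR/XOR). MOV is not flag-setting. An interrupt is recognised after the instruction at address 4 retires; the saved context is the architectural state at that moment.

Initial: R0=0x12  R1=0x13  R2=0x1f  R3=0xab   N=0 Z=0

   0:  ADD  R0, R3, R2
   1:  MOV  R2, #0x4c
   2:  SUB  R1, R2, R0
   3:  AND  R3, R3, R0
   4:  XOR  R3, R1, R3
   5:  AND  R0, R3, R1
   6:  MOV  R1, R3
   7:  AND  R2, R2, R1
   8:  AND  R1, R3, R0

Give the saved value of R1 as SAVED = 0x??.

SAVED = 0x82

after  0: R0=0xca R1=0x13 R2=0x1f R3=0xab  N=1 Z=0
after  1: R0=0xca R1=0x13 R2=0x4c R3=0xab  N=1 Z=0
after  2: R0=0xca R1=0x82 R2=0x4c R3=0xab  N=1 Z=0
after  3: R0=0xca R1=0x82 R2=0x4c R3=0x8a  N=1 Z=0
after  4: R0=0xca R1=0x82 R2=0x4c R3=0x08  N=0 Z=0
-- IRQ taken; context saved, return-PC = 5 --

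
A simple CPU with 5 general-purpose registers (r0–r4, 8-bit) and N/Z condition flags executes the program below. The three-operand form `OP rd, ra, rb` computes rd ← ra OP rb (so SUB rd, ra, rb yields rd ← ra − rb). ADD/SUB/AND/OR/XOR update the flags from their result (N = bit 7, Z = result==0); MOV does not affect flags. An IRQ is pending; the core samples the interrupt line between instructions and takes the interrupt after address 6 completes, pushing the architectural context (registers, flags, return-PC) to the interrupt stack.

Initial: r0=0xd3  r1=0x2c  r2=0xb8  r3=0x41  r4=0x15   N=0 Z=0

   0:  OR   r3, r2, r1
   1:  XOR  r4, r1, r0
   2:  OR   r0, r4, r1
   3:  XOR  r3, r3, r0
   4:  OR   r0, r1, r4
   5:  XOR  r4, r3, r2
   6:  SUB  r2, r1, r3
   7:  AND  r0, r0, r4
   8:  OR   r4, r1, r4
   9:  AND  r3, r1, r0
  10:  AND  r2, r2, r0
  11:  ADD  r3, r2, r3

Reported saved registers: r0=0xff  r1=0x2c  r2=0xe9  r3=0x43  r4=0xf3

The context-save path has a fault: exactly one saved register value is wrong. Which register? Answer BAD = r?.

BAD = r4

after  0: r0=0xd3 r1=0x2c r2=0xb8 r3=0xbc r4=0x15  N=1 Z=0
after  1: r0=0xd3 r1=0x2c r2=0xb8 r3=0xbc r4=0xff  N=1 Z=0
after  2: r0=0xff r1=0x2c r2=0xb8 r3=0xbc r4=0xff  N=1 Z=0
after  3: r0=0xff r1=0x2c r2=0xb8 r3=0x43 r4=0xff  N=0 Z=0
after  4: r0=0xff r1=0x2c r2=0xb8 r3=0x43 r4=0xff  N=1 Z=0
after  5: r0=0xff r1=0x2c r2=0xb8 r3=0x43 r4=0xfb  N=1 Z=0
after  6: r0=0xff r1=0x2c r2=0xe9 r3=0x43 r4=0xfb  N=1 Z=0
-- IRQ taken; context saved, return-PC = 7 --
mismatch: r4: reported 0xf3 vs actual 0xfb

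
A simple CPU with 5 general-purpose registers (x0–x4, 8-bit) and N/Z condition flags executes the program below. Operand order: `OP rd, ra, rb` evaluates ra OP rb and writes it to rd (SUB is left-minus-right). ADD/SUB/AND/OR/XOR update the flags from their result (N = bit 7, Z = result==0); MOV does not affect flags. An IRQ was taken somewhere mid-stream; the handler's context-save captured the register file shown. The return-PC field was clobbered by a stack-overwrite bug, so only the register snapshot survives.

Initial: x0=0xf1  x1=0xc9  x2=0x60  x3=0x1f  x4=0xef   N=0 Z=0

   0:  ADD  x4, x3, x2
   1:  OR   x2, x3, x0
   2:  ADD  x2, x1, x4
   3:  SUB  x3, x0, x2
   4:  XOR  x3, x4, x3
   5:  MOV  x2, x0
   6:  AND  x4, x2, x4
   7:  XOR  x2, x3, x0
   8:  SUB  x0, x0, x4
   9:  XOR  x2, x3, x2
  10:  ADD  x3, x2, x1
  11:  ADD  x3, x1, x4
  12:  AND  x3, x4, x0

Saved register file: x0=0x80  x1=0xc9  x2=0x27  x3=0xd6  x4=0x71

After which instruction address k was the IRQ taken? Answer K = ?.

K = 8

after  0: x0=0xf1 x1=0xc9 x2=0x60 x3=0x1f x4=0x7f  N=0 Z=0
after  1: x0=0xf1 x1=0xc9 x2=0xff x3=0x1f x4=0x7f  N=1 Z=0
after  2: x0=0xf1 x1=0xc9 x2=0x48 x3=0x1f x4=0x7f  N=0 Z=0
after  3: x0=0xf1 x1=0xc9 x2=0x48 x3=0xa9 x4=0x7f  N=1 Z=0
after  4: x0=0xf1 x1=0xc9 x2=0x48 x3=0xd6 x4=0x7f  N=1 Z=0
after  5: x0=0xf1 x1=0xc9 x2=0xf1 x3=0xd6 x4=0x7f  N=1 Z=0
after  6: x0=0xf1 x1=0xc9 x2=0xf1 x3=0xd6 x4=0x71  N=0 Z=0
after  7: x0=0xf1 x1=0xc9 x2=0x27 x3=0xd6 x4=0x71  N=0 Z=0
after  8: x0=0x80 x1=0xc9 x2=0x27 x3=0xd6 x4=0x71  N=1 Z=0
-- IRQ taken; context saved, return-PC = 9 --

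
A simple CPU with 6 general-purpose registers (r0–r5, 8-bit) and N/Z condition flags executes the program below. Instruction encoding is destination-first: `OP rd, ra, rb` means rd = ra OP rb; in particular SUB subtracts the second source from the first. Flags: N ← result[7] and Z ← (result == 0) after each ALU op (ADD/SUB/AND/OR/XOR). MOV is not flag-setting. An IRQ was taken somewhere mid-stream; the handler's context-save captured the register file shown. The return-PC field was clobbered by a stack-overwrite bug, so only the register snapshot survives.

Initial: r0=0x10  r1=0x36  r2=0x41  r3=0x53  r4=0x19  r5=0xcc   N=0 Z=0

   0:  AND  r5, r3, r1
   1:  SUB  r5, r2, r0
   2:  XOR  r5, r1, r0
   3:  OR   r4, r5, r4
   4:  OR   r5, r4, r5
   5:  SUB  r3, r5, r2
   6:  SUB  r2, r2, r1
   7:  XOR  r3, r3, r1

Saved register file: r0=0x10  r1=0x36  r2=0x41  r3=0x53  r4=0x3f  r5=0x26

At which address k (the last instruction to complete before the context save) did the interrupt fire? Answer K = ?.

after  0: r0=0x10 r1=0x36 r2=0x41 r3=0x53 r4=0x19 r5=0x12  N=0 Z=0
after  1: r0=0x10 r1=0x36 r2=0x41 r3=0x53 r4=0x19 r5=0x31  N=0 Z=0
after  2: r0=0x10 r1=0x36 r2=0x41 r3=0x53 r4=0x19 r5=0x26  N=0 Z=0
after  3: r0=0x10 r1=0x36 r2=0x41 r3=0x53 r4=0x3f r5=0x26  N=0 Z=0
-- IRQ taken; context saved, return-PC = 4 --

K = 3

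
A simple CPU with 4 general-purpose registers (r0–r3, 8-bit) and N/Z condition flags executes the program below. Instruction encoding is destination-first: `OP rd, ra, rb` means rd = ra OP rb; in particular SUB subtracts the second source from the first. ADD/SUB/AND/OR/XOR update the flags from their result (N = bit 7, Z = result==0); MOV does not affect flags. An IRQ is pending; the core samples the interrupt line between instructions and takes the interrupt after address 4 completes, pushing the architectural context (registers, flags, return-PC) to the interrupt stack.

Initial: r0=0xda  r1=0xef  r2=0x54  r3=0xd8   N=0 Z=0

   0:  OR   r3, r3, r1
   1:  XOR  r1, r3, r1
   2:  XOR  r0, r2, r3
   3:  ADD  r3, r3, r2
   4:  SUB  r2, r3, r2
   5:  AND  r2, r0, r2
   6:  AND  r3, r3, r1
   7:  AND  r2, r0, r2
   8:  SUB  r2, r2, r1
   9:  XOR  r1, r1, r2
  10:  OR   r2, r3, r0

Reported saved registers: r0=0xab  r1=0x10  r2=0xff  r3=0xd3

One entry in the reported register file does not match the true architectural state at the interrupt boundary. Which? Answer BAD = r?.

after  0: r0=0xda r1=0xef r2=0x54 r3=0xff  N=1 Z=0
after  1: r0=0xda r1=0x10 r2=0x54 r3=0xff  N=0 Z=0
after  2: r0=0xab r1=0x10 r2=0x54 r3=0xff  N=1 Z=0
after  3: r0=0xab r1=0x10 r2=0x54 r3=0x53  N=0 Z=0
after  4: r0=0xab r1=0x10 r2=0xff r3=0x53  N=1 Z=0
-- IRQ taken; context saved, return-PC = 5 --
mismatch: r3: reported 0xd3 vs actual 0x53

BAD = r3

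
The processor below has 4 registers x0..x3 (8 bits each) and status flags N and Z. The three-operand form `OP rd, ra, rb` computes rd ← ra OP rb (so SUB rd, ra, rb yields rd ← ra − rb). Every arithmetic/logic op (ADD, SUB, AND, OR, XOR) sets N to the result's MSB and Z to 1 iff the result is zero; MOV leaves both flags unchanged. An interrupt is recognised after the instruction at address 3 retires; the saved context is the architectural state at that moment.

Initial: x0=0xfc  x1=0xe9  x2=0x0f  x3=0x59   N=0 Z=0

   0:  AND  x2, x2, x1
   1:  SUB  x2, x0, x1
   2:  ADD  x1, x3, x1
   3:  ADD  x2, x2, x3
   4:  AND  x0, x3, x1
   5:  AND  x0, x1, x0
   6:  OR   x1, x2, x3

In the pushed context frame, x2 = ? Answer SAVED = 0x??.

SAVED = 0x6c

after  0: x0=0xfc x1=0xe9 x2=0x09 x3=0x59  N=0 Z=0
after  1: x0=0xfc x1=0xe9 x2=0x13 x3=0x59  N=0 Z=0
after  2: x0=0xfc x1=0x42 x2=0x13 x3=0x59  N=0 Z=0
after  3: x0=0xfc x1=0x42 x2=0x6c x3=0x59  N=0 Z=0
-- IRQ taken; context saved, return-PC = 4 --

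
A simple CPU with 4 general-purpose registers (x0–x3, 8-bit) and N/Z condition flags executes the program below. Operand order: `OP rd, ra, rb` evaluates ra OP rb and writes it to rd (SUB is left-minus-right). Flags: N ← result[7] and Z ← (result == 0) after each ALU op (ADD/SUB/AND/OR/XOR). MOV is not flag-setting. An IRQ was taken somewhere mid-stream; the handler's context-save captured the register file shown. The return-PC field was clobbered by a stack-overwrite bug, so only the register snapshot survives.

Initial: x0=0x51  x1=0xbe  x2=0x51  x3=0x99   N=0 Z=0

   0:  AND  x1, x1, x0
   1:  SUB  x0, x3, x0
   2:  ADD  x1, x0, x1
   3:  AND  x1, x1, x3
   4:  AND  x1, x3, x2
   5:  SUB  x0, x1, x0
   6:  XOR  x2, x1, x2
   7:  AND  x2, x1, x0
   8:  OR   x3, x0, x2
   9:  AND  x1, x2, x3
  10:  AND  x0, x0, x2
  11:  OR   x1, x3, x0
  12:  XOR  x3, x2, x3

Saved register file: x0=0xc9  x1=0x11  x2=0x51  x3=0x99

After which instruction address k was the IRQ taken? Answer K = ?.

K = 5

after  0: x0=0x51 x1=0x10 x2=0x51 x3=0x99  N=0 Z=0
after  1: x0=0x48 x1=0x10 x2=0x51 x3=0x99  N=0 Z=0
after  2: x0=0x48 x1=0x58 x2=0x51 x3=0x99  N=0 Z=0
after  3: x0=0x48 x1=0x18 x2=0x51 x3=0x99  N=0 Z=0
after  4: x0=0x48 x1=0x11 x2=0x51 x3=0x99  N=0 Z=0
after  5: x0=0xc9 x1=0x11 x2=0x51 x3=0x99  N=1 Z=0
-- IRQ taken; context saved, return-PC = 6 --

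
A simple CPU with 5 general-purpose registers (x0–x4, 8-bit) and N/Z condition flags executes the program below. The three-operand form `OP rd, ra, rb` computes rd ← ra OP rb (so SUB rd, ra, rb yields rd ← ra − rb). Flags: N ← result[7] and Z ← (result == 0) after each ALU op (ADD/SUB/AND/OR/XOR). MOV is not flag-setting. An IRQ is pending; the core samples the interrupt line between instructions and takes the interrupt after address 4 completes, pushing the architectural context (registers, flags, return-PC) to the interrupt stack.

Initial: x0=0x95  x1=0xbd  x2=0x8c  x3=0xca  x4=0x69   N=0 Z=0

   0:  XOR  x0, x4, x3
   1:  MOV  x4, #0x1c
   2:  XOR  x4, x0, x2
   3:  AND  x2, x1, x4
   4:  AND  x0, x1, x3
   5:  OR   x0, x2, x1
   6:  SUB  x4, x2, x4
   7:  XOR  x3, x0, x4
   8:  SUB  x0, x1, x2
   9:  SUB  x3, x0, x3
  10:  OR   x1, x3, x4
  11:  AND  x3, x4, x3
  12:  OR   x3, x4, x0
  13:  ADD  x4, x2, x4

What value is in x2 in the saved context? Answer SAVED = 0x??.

after  0: x0=0xa3 x1=0xbd x2=0x8c x3=0xca x4=0x69  N=1 Z=0
after  1: x0=0xa3 x1=0xbd x2=0x8c x3=0xca x4=0x1c  N=1 Z=0
after  2: x0=0xa3 x1=0xbd x2=0x8c x3=0xca x4=0x2f  N=0 Z=0
after  3: x0=0xa3 x1=0xbd x2=0x2d x3=0xca x4=0x2f  N=0 Z=0
after  4: x0=0x88 x1=0xbd x2=0x2d x3=0xca x4=0x2f  N=1 Z=0
-- IRQ taken; context saved, return-PC = 5 --

SAVED = 0x2d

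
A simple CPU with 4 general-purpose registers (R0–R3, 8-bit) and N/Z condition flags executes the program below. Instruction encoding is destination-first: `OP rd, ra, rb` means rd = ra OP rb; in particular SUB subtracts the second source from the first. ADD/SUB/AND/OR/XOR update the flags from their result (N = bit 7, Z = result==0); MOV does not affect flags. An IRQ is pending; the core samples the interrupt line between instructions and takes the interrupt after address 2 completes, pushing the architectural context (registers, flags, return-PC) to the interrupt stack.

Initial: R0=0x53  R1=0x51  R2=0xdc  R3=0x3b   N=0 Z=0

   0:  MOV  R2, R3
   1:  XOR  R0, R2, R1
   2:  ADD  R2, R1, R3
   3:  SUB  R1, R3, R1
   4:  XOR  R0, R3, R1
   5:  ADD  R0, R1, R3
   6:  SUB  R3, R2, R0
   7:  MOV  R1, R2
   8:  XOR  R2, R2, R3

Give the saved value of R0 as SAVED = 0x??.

SAVED = 0x6a

after  0: R0=0x53 R1=0x51 R2=0x3b R3=0x3b  N=0 Z=0
after  1: R0=0x6a R1=0x51 R2=0x3b R3=0x3b  N=0 Z=0
after  2: R0=0x6a R1=0x51 R2=0x8c R3=0x3b  N=1 Z=0
-- IRQ taken; context saved, return-PC = 3 --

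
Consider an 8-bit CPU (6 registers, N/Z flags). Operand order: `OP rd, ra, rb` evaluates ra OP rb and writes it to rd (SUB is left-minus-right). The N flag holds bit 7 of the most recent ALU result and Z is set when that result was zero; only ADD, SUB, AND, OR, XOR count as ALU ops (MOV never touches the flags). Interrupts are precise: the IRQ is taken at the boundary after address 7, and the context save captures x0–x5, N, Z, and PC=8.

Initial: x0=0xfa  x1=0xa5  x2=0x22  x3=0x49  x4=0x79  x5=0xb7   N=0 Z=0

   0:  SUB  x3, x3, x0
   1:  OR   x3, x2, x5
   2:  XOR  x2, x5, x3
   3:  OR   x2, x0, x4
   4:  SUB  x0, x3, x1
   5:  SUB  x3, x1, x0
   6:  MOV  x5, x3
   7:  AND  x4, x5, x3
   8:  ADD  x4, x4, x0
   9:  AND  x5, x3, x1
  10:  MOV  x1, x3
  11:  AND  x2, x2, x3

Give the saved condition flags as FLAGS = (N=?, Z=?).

FLAGS = (N=1, Z=0)

after  0: x0=0xfa x1=0xa5 x2=0x22 x3=0x4f x4=0x79 x5=0xb7  N=0 Z=0
after  1: x0=0xfa x1=0xa5 x2=0x22 x3=0xb7 x4=0x79 x5=0xb7  N=1 Z=0
after  2: x0=0xfa x1=0xa5 x2=0x00 x3=0xb7 x4=0x79 x5=0xb7  N=0 Z=1
after  3: x0=0xfa x1=0xa5 x2=0xfb x3=0xb7 x4=0x79 x5=0xb7  N=1 Z=0
after  4: x0=0x12 x1=0xa5 x2=0xfb x3=0xb7 x4=0x79 x5=0xb7  N=0 Z=0
after  5: x0=0x12 x1=0xa5 x2=0xfb x3=0x93 x4=0x79 x5=0xb7  N=1 Z=0
after  6: x0=0x12 x1=0xa5 x2=0xfb x3=0x93 x4=0x79 x5=0x93  N=1 Z=0
after  7: x0=0x12 x1=0xa5 x2=0xfb x3=0x93 x4=0x93 x5=0x93  N=1 Z=0
-- IRQ taken; context saved, return-PC = 8 --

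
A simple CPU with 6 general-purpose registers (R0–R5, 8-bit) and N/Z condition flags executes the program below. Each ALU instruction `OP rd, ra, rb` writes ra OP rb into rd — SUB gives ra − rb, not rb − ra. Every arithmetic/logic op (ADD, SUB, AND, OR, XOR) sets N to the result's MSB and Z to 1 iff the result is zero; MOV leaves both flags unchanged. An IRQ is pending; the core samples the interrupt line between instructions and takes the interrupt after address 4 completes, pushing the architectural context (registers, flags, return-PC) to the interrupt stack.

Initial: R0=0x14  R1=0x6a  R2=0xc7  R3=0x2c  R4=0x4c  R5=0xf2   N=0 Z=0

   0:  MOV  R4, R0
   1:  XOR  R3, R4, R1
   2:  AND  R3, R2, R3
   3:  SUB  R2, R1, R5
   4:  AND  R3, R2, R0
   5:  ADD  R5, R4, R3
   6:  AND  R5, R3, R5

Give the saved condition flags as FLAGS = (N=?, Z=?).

after  0: R0=0x14 R1=0x6a R2=0xc7 R3=0x2c R4=0x14 R5=0xf2  N=0 Z=0
after  1: R0=0x14 R1=0x6a R2=0xc7 R3=0x7e R4=0x14 R5=0xf2  N=0 Z=0
after  2: R0=0x14 R1=0x6a R2=0xc7 R3=0x46 R4=0x14 R5=0xf2  N=0 Z=0
after  3: R0=0x14 R1=0x6a R2=0x78 R3=0x46 R4=0x14 R5=0xf2  N=0 Z=0
after  4: R0=0x14 R1=0x6a R2=0x78 R3=0x10 R4=0x14 R5=0xf2  N=0 Z=0
-- IRQ taken; context saved, return-PC = 5 --

FLAGS = (N=0, Z=0)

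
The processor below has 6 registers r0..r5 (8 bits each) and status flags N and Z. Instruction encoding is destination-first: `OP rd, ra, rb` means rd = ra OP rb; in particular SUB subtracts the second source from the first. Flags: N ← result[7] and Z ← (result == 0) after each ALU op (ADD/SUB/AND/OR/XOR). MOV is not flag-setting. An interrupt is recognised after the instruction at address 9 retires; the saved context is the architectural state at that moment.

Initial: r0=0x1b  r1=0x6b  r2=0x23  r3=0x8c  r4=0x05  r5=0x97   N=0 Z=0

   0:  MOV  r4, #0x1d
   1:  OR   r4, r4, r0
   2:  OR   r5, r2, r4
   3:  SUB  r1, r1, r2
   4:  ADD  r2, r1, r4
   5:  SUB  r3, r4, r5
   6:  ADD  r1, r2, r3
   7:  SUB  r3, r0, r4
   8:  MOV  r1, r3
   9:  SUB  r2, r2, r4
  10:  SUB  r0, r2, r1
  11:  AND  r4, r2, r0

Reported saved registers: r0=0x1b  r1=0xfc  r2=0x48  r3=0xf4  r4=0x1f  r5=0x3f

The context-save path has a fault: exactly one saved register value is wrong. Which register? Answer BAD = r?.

after  0: r0=0x1b r1=0x6b r2=0x23 r3=0x8c r4=0x1d r5=0x97  N=0 Z=0
after  1: r0=0x1b r1=0x6b r2=0x23 r3=0x8c r4=0x1f r5=0x97  N=0 Z=0
after  2: r0=0x1b r1=0x6b r2=0x23 r3=0x8c r4=0x1f r5=0x3f  N=0 Z=0
after  3: r0=0x1b r1=0x48 r2=0x23 r3=0x8c r4=0x1f r5=0x3f  N=0 Z=0
after  4: r0=0x1b r1=0x48 r2=0x67 r3=0x8c r4=0x1f r5=0x3f  N=0 Z=0
after  5: r0=0x1b r1=0x48 r2=0x67 r3=0xe0 r4=0x1f r5=0x3f  N=1 Z=0
after  6: r0=0x1b r1=0x47 r2=0x67 r3=0xe0 r4=0x1f r5=0x3f  N=0 Z=0
after  7: r0=0x1b r1=0x47 r2=0x67 r3=0xfc r4=0x1f r5=0x3f  N=1 Z=0
after  8: r0=0x1b r1=0xfc r2=0x67 r3=0xfc r4=0x1f r5=0x3f  N=1 Z=0
after  9: r0=0x1b r1=0xfc r2=0x48 r3=0xfc r4=0x1f r5=0x3f  N=0 Z=0
-- IRQ taken; context saved, return-PC = 10 --
mismatch: r3: reported 0xf4 vs actual 0xfc

BAD = r3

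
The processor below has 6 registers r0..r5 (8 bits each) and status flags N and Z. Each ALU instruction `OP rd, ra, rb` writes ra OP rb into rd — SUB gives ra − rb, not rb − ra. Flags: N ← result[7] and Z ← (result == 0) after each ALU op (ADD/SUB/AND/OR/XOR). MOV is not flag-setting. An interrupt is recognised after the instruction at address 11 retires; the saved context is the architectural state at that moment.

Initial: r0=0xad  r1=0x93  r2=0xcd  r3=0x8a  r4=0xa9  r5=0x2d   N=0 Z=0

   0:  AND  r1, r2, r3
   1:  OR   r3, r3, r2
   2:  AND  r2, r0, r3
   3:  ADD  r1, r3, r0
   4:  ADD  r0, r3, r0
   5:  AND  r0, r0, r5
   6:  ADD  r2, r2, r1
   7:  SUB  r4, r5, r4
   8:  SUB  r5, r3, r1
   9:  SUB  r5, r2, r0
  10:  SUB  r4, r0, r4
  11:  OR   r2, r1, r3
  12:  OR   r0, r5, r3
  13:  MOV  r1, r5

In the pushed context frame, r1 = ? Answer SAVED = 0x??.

SAVED = 0x7c

after  0: r0=0xad r1=0x88 r2=0xcd r3=0x8a r4=0xa9 r5=0x2d  N=1 Z=0
after  1: r0=0xad r1=0x88 r2=0xcd r3=0xcf r4=0xa9 r5=0x2d  N=1 Z=0
after  2: r0=0xad r1=0x88 r2=0x8d r3=0xcf r4=0xa9 r5=0x2d  N=1 Z=0
after  3: r0=0xad r1=0x7c r2=0x8d r3=0xcf r4=0xa9 r5=0x2d  N=0 Z=0
after  4: r0=0x7c r1=0x7c r2=0x8d r3=0xcf r4=0xa9 r5=0x2d  N=0 Z=0
after  5: r0=0x2c r1=0x7c r2=0x8d r3=0xcf r4=0xa9 r5=0x2d  N=0 Z=0
after  6: r0=0x2c r1=0x7c r2=0x09 r3=0xcf r4=0xa9 r5=0x2d  N=0 Z=0
after  7: r0=0x2c r1=0x7c r2=0x09 r3=0xcf r4=0x84 r5=0x2d  N=1 Z=0
after  8: r0=0x2c r1=0x7c r2=0x09 r3=0xcf r4=0x84 r5=0x53  N=0 Z=0
after  9: r0=0x2c r1=0x7c r2=0x09 r3=0xcf r4=0x84 r5=0xdd  N=1 Z=0
after 10: r0=0x2c r1=0x7c r2=0x09 r3=0xcf r4=0xa8 r5=0xdd  N=1 Z=0
after 11: r0=0x2c r1=0x7c r2=0xff r3=0xcf r4=0xa8 r5=0xdd  N=1 Z=0
-- IRQ taken; context saved, return-PC = 12 --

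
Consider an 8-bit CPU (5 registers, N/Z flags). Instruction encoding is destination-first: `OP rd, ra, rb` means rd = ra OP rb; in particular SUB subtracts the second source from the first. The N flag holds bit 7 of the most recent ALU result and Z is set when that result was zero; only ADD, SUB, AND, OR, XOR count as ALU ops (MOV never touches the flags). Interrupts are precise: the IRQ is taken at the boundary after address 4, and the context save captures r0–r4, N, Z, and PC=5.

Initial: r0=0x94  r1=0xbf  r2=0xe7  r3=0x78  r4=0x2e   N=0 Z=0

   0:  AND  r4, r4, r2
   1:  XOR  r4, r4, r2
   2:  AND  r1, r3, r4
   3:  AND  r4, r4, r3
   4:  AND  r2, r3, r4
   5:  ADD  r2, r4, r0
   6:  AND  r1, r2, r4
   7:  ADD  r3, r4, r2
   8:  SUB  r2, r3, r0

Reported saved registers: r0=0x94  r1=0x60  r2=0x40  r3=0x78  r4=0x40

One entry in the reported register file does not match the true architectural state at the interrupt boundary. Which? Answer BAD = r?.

BAD = r1

after  0: r0=0x94 r1=0xbf r2=0xe7 r3=0x78 r4=0x26  N=0 Z=0
after  1: r0=0x94 r1=0xbf r2=0xe7 r3=0x78 r4=0xc1  N=1 Z=0
after  2: r0=0x94 r1=0x40 r2=0xe7 r3=0x78 r4=0xc1  N=0 Z=0
after  3: r0=0x94 r1=0x40 r2=0xe7 r3=0x78 r4=0x40  N=0 Z=0
after  4: r0=0x94 r1=0x40 r2=0x40 r3=0x78 r4=0x40  N=0 Z=0
-- IRQ taken; context saved, return-PC = 5 --
mismatch: r1: reported 0x60 vs actual 0x40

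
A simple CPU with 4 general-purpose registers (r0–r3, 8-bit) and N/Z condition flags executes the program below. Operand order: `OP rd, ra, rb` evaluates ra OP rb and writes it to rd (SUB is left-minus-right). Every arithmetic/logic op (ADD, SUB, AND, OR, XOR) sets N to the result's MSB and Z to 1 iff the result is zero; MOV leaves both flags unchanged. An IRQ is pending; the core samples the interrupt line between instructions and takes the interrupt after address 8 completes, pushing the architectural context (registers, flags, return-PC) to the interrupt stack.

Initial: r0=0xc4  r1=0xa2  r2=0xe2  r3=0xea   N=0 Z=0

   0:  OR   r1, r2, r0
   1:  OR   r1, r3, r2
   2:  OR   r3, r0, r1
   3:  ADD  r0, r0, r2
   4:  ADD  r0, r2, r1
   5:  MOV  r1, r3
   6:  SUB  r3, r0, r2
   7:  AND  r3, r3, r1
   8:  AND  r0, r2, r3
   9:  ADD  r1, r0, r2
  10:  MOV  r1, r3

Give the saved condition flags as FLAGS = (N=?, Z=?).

FLAGS = (N=1, Z=0)

after  0: r0=0xc4 r1=0xe6 r2=0xe2 r3=0xea  N=1 Z=0
after  1: r0=0xc4 r1=0xea r2=0xe2 r3=0xea  N=1 Z=0
after  2: r0=0xc4 r1=0xea r2=0xe2 r3=0xee  N=1 Z=0
after  3: r0=0xa6 r1=0xea r2=0xe2 r3=0xee  N=1 Z=0
after  4: r0=0xcc r1=0xea r2=0xe2 r3=0xee  N=1 Z=0
after  5: r0=0xcc r1=0xee r2=0xe2 r3=0xee  N=1 Z=0
after  6: r0=0xcc r1=0xee r2=0xe2 r3=0xea  N=1 Z=0
after  7: r0=0xcc r1=0xee r2=0xe2 r3=0xea  N=1 Z=0
after  8: r0=0xe2 r1=0xee r2=0xe2 r3=0xea  N=1 Z=0
-- IRQ taken; context saved, return-PC = 9 --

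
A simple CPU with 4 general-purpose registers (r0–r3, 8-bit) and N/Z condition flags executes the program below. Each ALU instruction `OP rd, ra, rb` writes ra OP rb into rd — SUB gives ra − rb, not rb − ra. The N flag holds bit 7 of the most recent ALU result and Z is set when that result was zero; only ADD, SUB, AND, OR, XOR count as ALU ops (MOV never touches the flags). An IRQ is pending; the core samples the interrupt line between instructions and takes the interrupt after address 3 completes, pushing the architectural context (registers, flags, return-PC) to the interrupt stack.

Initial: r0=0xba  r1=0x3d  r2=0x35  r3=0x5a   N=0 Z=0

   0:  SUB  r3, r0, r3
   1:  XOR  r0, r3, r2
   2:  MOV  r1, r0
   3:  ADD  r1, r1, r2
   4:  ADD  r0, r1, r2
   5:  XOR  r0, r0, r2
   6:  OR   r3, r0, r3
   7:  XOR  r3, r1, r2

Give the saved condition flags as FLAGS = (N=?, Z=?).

FLAGS = (N=1, Z=0)

after  0: r0=0xba r1=0x3d r2=0x35 r3=0x60  N=0 Z=0
after  1: r0=0x55 r1=0x3d r2=0x35 r3=0x60  N=0 Z=0
after  2: r0=0x55 r1=0x55 r2=0x35 r3=0x60  N=0 Z=0
after  3: r0=0x55 r1=0x8a r2=0x35 r3=0x60  N=1 Z=0
-- IRQ taken; context saved, return-PC = 4 --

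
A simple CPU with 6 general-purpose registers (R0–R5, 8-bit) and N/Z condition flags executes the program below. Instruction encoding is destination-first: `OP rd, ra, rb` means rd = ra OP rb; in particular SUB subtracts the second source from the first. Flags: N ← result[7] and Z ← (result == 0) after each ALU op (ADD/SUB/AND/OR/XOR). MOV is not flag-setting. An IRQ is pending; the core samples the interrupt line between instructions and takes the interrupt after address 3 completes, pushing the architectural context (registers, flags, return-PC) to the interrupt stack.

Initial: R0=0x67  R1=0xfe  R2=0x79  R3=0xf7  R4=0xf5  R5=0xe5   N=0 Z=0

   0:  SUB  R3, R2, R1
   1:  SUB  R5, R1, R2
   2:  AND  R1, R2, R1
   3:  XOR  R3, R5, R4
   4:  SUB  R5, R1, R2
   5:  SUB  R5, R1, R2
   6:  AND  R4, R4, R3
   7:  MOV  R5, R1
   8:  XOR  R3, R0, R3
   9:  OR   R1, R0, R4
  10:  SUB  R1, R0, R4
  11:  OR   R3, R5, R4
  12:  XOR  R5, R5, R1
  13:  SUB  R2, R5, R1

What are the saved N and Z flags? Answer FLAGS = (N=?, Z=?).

FLAGS = (N=0, Z=0)

after  0: R0=0x67 R1=0xfe R2=0x79 R3=0x7b R4=0xf5 R5=0xe5  N=0 Z=0
after  1: R0=0x67 R1=0xfe R2=0x79 R3=0x7b R4=0xf5 R5=0x85  N=1 Z=0
after  2: R0=0x67 R1=0x78 R2=0x79 R3=0x7b R4=0xf5 R5=0x85  N=0 Z=0
after  3: R0=0x67 R1=0x78 R2=0x79 R3=0x70 R4=0xf5 R5=0x85  N=0 Z=0
-- IRQ taken; context saved, return-PC = 4 --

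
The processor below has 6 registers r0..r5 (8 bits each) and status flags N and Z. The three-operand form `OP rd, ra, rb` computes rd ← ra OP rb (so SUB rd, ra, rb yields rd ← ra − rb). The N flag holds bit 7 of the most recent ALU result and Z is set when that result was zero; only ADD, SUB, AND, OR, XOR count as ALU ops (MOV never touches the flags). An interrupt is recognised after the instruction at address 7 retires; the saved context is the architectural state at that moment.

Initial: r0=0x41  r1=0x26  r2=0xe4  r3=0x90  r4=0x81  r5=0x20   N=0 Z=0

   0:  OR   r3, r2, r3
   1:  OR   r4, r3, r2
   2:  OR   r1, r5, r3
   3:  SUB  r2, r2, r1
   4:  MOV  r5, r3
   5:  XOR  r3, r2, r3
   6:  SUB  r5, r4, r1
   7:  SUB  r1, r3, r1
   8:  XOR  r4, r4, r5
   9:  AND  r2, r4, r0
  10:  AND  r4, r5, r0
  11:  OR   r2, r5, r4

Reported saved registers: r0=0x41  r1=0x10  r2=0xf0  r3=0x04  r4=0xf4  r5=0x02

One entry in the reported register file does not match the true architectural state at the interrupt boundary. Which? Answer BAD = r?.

after  0: r0=0x41 r1=0x26 r2=0xe4 r3=0xf4 r4=0x81 r5=0x20  N=1 Z=0
after  1: r0=0x41 r1=0x26 r2=0xe4 r3=0xf4 r4=0xf4 r5=0x20  N=1 Z=0
after  2: r0=0x41 r1=0xf4 r2=0xe4 r3=0xf4 r4=0xf4 r5=0x20  N=1 Z=0
after  3: r0=0x41 r1=0xf4 r2=0xf0 r3=0xf4 r4=0xf4 r5=0x20  N=1 Z=0
after  4: r0=0x41 r1=0xf4 r2=0xf0 r3=0xf4 r4=0xf4 r5=0xf4  N=1 Z=0
after  5: r0=0x41 r1=0xf4 r2=0xf0 r3=0x04 r4=0xf4 r5=0xf4  N=0 Z=0
after  6: r0=0x41 r1=0xf4 r2=0xf0 r3=0x04 r4=0xf4 r5=0x00  N=0 Z=1
after  7: r0=0x41 r1=0x10 r2=0xf0 r3=0x04 r4=0xf4 r5=0x00  N=0 Z=0
-- IRQ taken; context saved, return-PC = 8 --
mismatch: r5: reported 0x02 vs actual 0x00

BAD = r5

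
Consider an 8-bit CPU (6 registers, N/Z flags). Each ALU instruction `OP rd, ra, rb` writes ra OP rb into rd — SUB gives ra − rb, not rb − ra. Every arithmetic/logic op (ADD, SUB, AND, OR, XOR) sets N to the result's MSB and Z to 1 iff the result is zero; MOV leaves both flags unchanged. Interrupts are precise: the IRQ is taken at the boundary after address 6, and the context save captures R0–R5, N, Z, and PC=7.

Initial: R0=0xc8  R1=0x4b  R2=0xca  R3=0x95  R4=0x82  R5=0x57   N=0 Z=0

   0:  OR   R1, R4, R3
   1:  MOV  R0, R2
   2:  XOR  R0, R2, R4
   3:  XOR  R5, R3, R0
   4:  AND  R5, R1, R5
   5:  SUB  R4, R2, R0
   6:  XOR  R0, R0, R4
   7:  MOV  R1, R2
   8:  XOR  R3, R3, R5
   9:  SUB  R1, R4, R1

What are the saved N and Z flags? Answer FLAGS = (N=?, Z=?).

FLAGS = (N=1, Z=0)

after  0: R0=0xc8 R1=0x97 R2=0xca R3=0x95 R4=0x82 R5=0x57  N=1 Z=0
after  1: R0=0xca R1=0x97 R2=0xca R3=0x95 R4=0x82 R5=0x57  N=1 Z=0
after  2: R0=0x48 R1=0x97 R2=0xca R3=0x95 R4=0x82 R5=0x57  N=0 Z=0
after  3: R0=0x48 R1=0x97 R2=0xca R3=0x95 R4=0x82 R5=0xdd  N=1 Z=0
after  4: R0=0x48 R1=0x97 R2=0xca R3=0x95 R4=0x82 R5=0x95  N=1 Z=0
after  5: R0=0x48 R1=0x97 R2=0xca R3=0x95 R4=0x82 R5=0x95  N=1 Z=0
after  6: R0=0xca R1=0x97 R2=0xca R3=0x95 R4=0x82 R5=0x95  N=1 Z=0
-- IRQ taken; context saved, return-PC = 7 --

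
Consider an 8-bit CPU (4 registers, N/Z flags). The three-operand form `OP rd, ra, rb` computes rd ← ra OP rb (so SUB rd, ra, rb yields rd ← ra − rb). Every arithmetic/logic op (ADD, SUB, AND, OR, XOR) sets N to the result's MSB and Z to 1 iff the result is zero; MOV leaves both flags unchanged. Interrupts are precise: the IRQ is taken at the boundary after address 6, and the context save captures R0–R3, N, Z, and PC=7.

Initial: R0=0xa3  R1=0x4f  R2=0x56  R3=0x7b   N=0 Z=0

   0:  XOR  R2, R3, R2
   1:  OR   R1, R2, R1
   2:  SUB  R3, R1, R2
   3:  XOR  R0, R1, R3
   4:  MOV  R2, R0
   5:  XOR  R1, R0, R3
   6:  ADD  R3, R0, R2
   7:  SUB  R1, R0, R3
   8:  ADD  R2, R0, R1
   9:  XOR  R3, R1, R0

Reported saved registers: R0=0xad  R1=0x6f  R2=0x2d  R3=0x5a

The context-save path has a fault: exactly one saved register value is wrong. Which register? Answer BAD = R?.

after  0: R0=0xa3 R1=0x4f R2=0x2d R3=0x7b  N=0 Z=0
after  1: R0=0xa3 R1=0x6f R2=0x2d R3=0x7b  N=0 Z=0
after  2: R0=0xa3 R1=0x6f R2=0x2d R3=0x42  N=0 Z=0
after  3: R0=0x2d R1=0x6f R2=0x2d R3=0x42  N=0 Z=0
after  4: R0=0x2d R1=0x6f R2=0x2d R3=0x42  N=0 Z=0
after  5: R0=0x2d R1=0x6f R2=0x2d R3=0x42  N=0 Z=0
after  6: R0=0x2d R1=0x6f R2=0x2d R3=0x5a  N=0 Z=0
-- IRQ taken; context saved, return-PC = 7 --
mismatch: R0: reported 0xad vs actual 0x2d

BAD = R0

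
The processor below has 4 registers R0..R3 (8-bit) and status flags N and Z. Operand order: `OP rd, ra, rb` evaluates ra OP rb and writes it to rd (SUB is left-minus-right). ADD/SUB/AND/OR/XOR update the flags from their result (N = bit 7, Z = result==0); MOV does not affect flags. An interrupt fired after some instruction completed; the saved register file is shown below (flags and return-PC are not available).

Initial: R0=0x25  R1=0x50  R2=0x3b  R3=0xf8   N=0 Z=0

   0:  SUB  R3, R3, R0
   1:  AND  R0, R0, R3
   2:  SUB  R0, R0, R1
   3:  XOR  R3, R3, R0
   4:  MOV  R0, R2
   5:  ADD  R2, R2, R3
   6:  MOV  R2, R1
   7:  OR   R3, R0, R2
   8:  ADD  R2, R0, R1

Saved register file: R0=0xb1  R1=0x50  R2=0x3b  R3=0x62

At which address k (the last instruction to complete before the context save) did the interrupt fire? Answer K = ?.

K = 3

after  0: R0=0x25 R1=0x50 R2=0x3b R3=0xd3  N=1 Z=0
after  1: R0=0x01 R1=0x50 R2=0x3b R3=0xd3  N=0 Z=0
after  2: R0=0xb1 R1=0x50 R2=0x3b R3=0xd3  N=1 Z=0
after  3: R0=0xb1 R1=0x50 R2=0x3b R3=0x62  N=0 Z=0
-- IRQ taken; context saved, return-PC = 4 --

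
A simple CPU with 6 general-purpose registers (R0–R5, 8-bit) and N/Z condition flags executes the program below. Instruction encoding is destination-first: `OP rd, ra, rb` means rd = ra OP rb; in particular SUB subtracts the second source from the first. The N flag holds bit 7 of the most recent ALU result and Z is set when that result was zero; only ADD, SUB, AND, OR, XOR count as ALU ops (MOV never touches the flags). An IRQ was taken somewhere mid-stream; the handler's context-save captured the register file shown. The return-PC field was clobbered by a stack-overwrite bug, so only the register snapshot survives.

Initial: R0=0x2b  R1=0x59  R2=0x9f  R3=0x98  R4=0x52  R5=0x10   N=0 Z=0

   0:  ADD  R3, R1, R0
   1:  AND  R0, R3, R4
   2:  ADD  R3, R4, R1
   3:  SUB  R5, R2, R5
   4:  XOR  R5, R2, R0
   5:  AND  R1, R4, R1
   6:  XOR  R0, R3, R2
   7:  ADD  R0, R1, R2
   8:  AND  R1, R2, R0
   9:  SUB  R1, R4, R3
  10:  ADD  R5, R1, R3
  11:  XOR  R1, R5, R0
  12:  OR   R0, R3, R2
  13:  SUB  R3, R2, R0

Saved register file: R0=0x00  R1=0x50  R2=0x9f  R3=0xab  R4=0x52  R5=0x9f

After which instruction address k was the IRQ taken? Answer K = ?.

after  0: R0=0x2b R1=0x59 R2=0x9f R3=0x84 R4=0x52 R5=0x10  N=1 Z=0
after  1: R0=0x00 R1=0x59 R2=0x9f R3=0x84 R4=0x52 R5=0x10  N=0 Z=1
after  2: R0=0x00 R1=0x59 R2=0x9f R3=0xab R4=0x52 R5=0x10  N=1 Z=0
after  3: R0=0x00 R1=0x59 R2=0x9f R3=0xab R4=0x52 R5=0x8f  N=1 Z=0
after  4: R0=0x00 R1=0x59 R2=0x9f R3=0xab R4=0x52 R5=0x9f  N=1 Z=0
after  5: R0=0x00 R1=0x50 R2=0x9f R3=0xab R4=0x52 R5=0x9f  N=0 Z=0
-- IRQ taken; context saved, return-PC = 6 --

K = 5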